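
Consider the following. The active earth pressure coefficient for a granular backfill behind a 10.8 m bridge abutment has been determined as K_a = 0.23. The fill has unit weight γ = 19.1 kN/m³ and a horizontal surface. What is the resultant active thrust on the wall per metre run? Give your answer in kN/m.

256 kN/m

P = ½ K_a γ H² = 0.5 × 0.23 × 19.1 × 10.8² = 256.2 kN/m.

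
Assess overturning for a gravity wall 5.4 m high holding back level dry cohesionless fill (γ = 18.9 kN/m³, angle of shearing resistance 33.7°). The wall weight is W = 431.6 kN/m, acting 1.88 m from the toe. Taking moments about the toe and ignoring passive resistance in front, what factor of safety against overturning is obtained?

5.71

K_a = tan²(45° − 33.7°/2) = 0.2863.
P_a = ½K_aγH² = 0.5×0.2863×18.9×5.4² = 78.89 kN/m, acting at H/3 = 1.800 m above the base.
Overturning moment M_o = P_a × H/3 = 78.89 × 1.800 = 142.0.
Resisting moment M_r = W × 1.88 = 431.6 × 1.88 = 811.4.
FS_overturning = M_r/M_o = 811.4/142.0 = 5.714.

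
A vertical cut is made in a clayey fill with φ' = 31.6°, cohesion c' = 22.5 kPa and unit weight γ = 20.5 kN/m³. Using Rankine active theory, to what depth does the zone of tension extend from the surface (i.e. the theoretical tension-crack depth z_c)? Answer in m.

K_a = tan²(45° − 31.6°/2) = 0.3123; √K_a = 0.5589.
The active pressure is zero where K_a γ z = 2c√K_a, so z_c = 2c/(γ√K_a) = 2×22.5/(20.5×0.5589) = 3.928 m.

3.93 m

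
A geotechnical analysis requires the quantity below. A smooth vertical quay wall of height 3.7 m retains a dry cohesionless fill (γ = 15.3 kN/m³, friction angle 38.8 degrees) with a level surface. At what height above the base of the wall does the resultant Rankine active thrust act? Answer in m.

K_a = 0.2296.
The pressure distribution is triangular, so the resultant acts at H/3 above the base = 3.7/3 = 1.233 m.

1.23 m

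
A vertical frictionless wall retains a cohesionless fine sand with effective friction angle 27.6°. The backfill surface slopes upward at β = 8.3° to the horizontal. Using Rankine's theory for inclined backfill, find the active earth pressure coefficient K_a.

0.380

K_a = cos β · (cos β − √(cos²β − cos²φ)) / (cos β + √(cos²β − cos²φ)).
cos β = 0.9895, cos φ = 0.8862, √(cos²β − cos²φ) = 0.4402.
K_a = 0.9895 × (0.9895 − 0.4402)/(0.9895 + 0.4402) = 0.3802.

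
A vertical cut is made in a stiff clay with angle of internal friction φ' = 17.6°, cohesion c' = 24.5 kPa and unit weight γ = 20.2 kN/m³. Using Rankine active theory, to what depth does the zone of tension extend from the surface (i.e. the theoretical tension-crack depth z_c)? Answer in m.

K_a = tan²(45° − 17.6°/2) = 0.5357; √K_a = 0.7319.
The active pressure is zero where K_a γ z = 2c√K_a, so z_c = 2c/(γ√K_a) = 2×24.5/(20.2×0.7319) = 3.314 m.

3.31 m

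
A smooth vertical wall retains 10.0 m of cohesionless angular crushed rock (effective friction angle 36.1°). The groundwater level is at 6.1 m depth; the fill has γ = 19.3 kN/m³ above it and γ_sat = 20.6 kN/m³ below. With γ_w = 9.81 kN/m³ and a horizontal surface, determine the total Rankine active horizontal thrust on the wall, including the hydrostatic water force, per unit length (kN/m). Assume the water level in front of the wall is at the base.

K_a = tan²(45° − φ/2) = 0.2585.
γ' = 20.6 − 9.81 = 10.79 kN/m³. Depth below WT = 3.9 m.
σ'_h at WT = K_a γ d_w = 30.43 kPa; at base = 30.43 + K_a γ' × 3.9 = 41.31 kPa.
P₁ (0–6.1 m) = ½×30.43×6.1 = 92.82. P₂ (6.1–10.0 m) = ½(30.43+41.31)×3.9 = 139.9.
P_w = ½ γ_w h₂² = 0.5×9.81×3.9² = 74.61. Total = 92.82+139.9+74.61 = 307.3 kN/m.

307 kN/m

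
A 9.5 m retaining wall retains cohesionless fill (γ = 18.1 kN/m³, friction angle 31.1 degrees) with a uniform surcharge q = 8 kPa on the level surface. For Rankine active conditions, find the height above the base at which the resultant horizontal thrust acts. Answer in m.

3.30 m

K_a = 0.3188.
Triangular part P₁ = ½K_aγH² = 260.4 at H/3 = 3.167 m; rectangular part P₂ = K_a q H = 24.23 at H/2 = 4.750 m.
ȳ = (P₁·3.167 + P₂·4.750)/(P₁+P₂) = 3.301 m.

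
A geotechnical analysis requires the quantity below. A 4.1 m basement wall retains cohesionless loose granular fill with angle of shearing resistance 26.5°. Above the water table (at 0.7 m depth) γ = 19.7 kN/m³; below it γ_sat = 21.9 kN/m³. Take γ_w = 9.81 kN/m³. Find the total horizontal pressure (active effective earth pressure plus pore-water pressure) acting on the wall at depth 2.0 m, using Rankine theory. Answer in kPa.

24.1 kPa

K_a = (1 − sin φ)/(1 + sin φ) = 0.3829.
γ' = 21.9 − 9.81 = 12.09 kN/m³.
Effective vertical stress at 2.0 m: σ'_v = 19.7×0.7 + 12.09×1.30 = 29.51 kPa.
σ'_h = K_a σ'_v = 0.3829 × 29.51 = 11.30 kPa; u = γ_w × 1.30 = 12.75 kPa.
Total σ_h = 11.30 + 12.75 = 24.05 kPa.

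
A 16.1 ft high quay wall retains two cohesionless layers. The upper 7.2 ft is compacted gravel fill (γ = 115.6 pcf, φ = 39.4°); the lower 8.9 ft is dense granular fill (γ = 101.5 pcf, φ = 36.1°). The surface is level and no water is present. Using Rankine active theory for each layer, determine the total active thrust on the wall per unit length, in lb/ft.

3620 lb/ft

K_a1 = tan²(45°−39.4°/2) = 0.2234; K_a2 = tan²(45°−36.1°/2) = 0.2585.
Layer 1: σ at base = K_a1 γ₁ h₁ = 186.0 psf; P₁ = ½×186.0×7.2 = 669.5.
Layer 2: σ_v at top = γ₁h₁ = 832.3; σ_h top = K_a2×832.3 = 215.2; σ_h base = K_a2×(832.3+101.5×8.9) = 448.7.
P₂ = ½(215.2+448.7)×8.9 = 2954. Total P_a = 669.5+2954 = 3624 lb/ft.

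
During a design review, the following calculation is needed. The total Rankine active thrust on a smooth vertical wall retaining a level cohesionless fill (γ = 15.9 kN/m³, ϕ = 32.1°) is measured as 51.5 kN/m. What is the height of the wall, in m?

K_a = 0.3060. P_a = ½ K_a γ H² ⇒ H = √(2P_a/(K_a γ)).
H = √(2×51.5/(0.3060×15.9)) = 4.601 m.

4.60 m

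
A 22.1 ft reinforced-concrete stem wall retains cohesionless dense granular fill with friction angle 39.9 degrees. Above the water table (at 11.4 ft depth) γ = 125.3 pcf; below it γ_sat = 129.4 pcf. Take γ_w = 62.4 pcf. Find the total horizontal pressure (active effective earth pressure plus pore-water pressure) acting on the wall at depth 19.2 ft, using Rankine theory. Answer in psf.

K_a = (1 − sin φ)/(1 + sin φ) = 0.2184.
γ' = 129.4 − 62.4 = 67.00 pcf.
Effective vertical stress at 19.2 ft: σ'_v = 125.3×11.4 + 67.00×7.80 = 1951 psf.
σ'_h = K_a σ'_v = 0.2184 × 1951 = 426.2 psf; u = γ_w × 7.80 = 486.7 psf.
Total σ_h = 426.2 + 486.7 = 912.9 psf.

913 psf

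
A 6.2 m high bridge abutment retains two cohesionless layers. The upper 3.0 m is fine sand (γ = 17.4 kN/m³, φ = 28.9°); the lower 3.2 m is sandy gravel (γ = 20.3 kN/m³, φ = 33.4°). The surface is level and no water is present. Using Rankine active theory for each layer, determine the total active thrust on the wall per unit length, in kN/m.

K_a1 = tan²(45°−28.9°/2) = 0.3484; K_a2 = tan²(45°−33.4°/2) = 0.2899.
Layer 1: σ at base = K_a1 γ₁ h₁ = 18.18 kPa; P₁ = ½×18.18×3.0 = 27.28.
Layer 2: σ_v at top = γ₁h₁ = 52.20; σ_h top = K_a2×52.20 = 15.13; σ_h base = K_a2×(52.20+20.3×3.2) = 33.97.
P₂ = ½(15.13+33.97)×3.2 = 78.56. Total P_a = 27.28+78.56 = 105.8 kN/m.

106 kN/m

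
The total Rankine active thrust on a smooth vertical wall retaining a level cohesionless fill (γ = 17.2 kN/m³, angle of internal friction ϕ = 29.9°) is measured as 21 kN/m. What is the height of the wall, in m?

K_a = 0.3347. P_a = ½ K_a γ H² ⇒ H = √(2P_a/(K_a γ)).
H = √(2×21/(0.3347×17.2)) = 2.701 m.

2.70 m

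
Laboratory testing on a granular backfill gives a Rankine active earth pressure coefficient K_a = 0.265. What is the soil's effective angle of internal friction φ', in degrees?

35.5°

K_a = tan²(45° − φ/2) ⇒ 45° − φ/2 = arctan(√0.265) = 27.24°.
φ = 2(45° − 27.24°) = 35.52°.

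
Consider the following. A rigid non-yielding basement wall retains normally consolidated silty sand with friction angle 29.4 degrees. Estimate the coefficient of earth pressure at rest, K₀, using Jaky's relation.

0.509

K₀ = 1 − sin φ' = 1 − sin 29.4° = 0.5091.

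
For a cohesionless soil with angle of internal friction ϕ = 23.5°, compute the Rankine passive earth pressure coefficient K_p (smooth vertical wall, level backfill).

2.33

K_p = (1 + sin φ)/(1 − sin φ) = tan²(45° + 23.5°/2) = 2.326.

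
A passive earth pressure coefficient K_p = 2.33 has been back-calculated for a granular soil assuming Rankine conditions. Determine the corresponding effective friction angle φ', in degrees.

K_p = (1+sin φ)/(1−sin φ) ⇒ sin φ = (K_p − 1)/(K_p + 1) = 0.3994.
φ = arcsin(0.3994) = 23.54°.

23.5°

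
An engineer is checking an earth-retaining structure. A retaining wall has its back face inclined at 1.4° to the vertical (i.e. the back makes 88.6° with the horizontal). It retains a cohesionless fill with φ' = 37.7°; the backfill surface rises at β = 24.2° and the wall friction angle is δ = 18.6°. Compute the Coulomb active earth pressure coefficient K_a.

0.319

K_a = sin²(α+φ) / [sin²α · sin(α−δ) · (1 + √{sin(φ+δ)sin(φ−β) / (sin(α−δ)sin(α+β))})²].
With α = 88.6°, φ = 37.7°, δ = 18.6°, β = 24.2°: K_a = 0.3185.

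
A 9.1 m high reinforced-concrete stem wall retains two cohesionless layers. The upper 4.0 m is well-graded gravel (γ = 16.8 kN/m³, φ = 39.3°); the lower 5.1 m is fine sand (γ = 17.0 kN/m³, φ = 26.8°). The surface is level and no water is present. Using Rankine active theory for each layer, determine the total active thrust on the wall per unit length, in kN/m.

244 kN/m

K_a1 = tan²(45°−39.3°/2) = 0.2245; K_a2 = tan²(45°−26.8°/2) = 0.3785.
Layer 1: σ at base = K_a1 γ₁ h₁ = 15.08 kPa; P₁ = ½×15.08×4.0 = 30.17.
Layer 2: σ_v at top = γ₁h₁ = 67.20; σ_h top = K_a2×67.20 = 25.43; σ_h base = K_a2×(67.20+17.0×5.1) = 58.25.
P₂ = ½(25.43+58.25)×5.1 = 213.4. Total P_a = 30.17+213.4 = 243.6 kN/m.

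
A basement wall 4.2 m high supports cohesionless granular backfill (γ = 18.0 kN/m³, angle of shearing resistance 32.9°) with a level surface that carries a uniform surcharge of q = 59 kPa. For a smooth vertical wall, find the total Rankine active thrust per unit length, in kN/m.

K_a = tan²(45° − φ/2) = 0.2960.
Soil triangle: ½ K_a γ H² = 0.5×0.2960×18.0×4.2² = 47.00 kN/m.
Surcharge rectangle: K_a q H = 0.2960×59×4.2 = 73.36 kN/m.
Total = 47.00 + 73.36 = 120.4 kN/m.

120 kN/m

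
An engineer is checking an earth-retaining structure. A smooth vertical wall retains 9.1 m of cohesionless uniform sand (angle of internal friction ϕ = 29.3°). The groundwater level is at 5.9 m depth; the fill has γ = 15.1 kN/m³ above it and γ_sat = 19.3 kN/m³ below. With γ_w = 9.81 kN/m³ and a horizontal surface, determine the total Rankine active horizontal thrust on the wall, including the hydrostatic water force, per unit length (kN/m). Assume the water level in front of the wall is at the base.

K_a = tan²(45° − φ/2) = 0.3428.
γ' = 19.3 − 9.81 = 9.490 kN/m³. Depth below WT = 3.2 m.
σ'_h at WT = K_a γ d_w = 30.54 kPa; at base = 30.54 + K_a γ' × 3.2 = 40.95 kPa.
P₁ (0–5.9 m) = ½×30.54×5.9 = 90.10. P₂ (5.9–9.1 m) = ½(30.54+40.95)×3.2 = 114.4.
P_w = ½ γ_w h₂² = 0.5×9.81×3.2² = 50.23. Total = 90.10+114.4+50.23 = 254.7 kN/m.

255 kN/m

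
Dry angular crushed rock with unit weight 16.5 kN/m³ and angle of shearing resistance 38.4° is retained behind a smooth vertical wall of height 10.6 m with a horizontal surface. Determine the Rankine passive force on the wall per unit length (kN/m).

3970 kN/m

K_p = tan²(45° + φ/2) = 4.279.
P_p = ½ K_p γ H² = 0.5 × 4.279 × 16.5 × 10.6² = 3967 kN/m.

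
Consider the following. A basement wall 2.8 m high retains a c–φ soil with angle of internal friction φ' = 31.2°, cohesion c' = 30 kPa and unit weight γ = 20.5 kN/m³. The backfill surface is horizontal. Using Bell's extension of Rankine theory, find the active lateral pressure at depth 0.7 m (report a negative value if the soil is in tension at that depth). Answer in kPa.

K_a = (1 − sin φ)/(1 + sin φ) = 0.3175.
σ_a = K_a γ z − 2c√K_a = 0.3175×20.5×0.7 − 2×30×0.5635 = -29.25 kPa.

-29.3 kPa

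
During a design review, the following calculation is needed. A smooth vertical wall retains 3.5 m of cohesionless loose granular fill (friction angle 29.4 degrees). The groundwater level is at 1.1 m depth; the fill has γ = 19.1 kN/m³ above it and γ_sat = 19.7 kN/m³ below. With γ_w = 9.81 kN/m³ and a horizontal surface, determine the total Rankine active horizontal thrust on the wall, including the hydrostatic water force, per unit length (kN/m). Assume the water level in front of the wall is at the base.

59.1 kN/m

K_a = tan²(45° − φ/2) = 0.3415.
γ' = 19.7 − 9.81 = 9.890 kN/m³. Depth below WT = 2.4 m.
σ'_h at WT = K_a γ d_w = 7.174 kPa; at base = 7.174 + K_a γ' × 2.4 = 15.28 kPa.
P₁ (0–1.1 m) = ½×7.174×1.1 = 3.946. P₂ (1.1–3.5 m) = ½(7.174+15.28)×2.4 = 26.94.
P_w = ½ γ_w h₂² = 0.5×9.81×2.4² = 28.25. Total = 3.946+26.94+28.25 = 59.14 kN/m.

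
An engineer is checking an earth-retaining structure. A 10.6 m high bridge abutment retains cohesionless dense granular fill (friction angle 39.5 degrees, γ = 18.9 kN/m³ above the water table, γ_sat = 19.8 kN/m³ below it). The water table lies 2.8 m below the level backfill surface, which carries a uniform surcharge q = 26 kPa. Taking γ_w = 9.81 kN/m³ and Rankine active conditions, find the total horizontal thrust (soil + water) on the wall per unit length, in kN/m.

K_a = tan²(45° − φ/2) = 0.2224.
γ' = 19.8 − 9.81 = 9.990 kN/m³. h₂ = H − d_w = 7.8 m.
σ'_h: at surface K_a·q = 5.783; at WT K_a(q+γd_w) = 17.55; at base K_a(q+γd_w+γ'h₂) = 34.89 kPa.
P₁ = ½(5.783+17.55)×2.8 = 32.67; P₂ = ½(17.55+34.89)×7.8 = 204.5; P_w = ½γ_w h₂² = 298.4.
Total = 32.67+204.5+298.4 = 535.6 kN/m.

536 kN/m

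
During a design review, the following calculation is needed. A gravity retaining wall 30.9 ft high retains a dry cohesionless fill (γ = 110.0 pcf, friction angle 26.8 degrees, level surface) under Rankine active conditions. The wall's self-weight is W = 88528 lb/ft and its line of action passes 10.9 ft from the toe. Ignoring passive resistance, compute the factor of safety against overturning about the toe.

4.71

K_a = tan²(45° − 26.8°/2) = 0.3785.
P_a = ½K_aγH² = 0.5×0.3785×110.0×30.9² = 19880 lb/ft, acting at H/3 = 10.30 ft above the base.
Overturning moment M_o = P_a × H/3 = 19880 × 10.30 = 204700.
Resisting moment M_r = W × 10.9 = 88528 × 10.9 = 965000.
FS_overturning = M_r/M_o = 965000/204700 = 4.714.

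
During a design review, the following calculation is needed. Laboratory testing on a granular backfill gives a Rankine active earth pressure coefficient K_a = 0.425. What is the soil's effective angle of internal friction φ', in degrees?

23.8°

K_a = tan²(45° − φ/2) ⇒ 45° − φ/2 = arctan(√0.425) = 33.10°.
φ = 2(45° − 33.10°) = 23.80°.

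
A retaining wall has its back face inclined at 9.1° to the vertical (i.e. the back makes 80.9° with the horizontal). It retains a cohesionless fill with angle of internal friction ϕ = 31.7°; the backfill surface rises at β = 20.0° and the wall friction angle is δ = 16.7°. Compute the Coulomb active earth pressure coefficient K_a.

0.486

K_a = sin²(α+φ) / [sin²α · sin(α−δ) · (1 + √{sin(φ+δ)sin(φ−β) / (sin(α−δ)sin(α+β))})²].
With α = 80.9°, φ = 31.7°, δ = 16.7°, β = 20.0°: K_a = 0.4855.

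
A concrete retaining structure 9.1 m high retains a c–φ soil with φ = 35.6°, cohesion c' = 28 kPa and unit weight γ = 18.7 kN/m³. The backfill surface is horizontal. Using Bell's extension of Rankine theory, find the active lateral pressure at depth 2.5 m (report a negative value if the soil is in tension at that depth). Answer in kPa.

K_a = (1 − sin φ)/(1 + sin φ) = 0.2641.
σ_a = K_a γ z − 2c√K_a = 0.2641×18.7×2.5 − 2×28×0.5139 = -16.43 kPa.

-16.4 kPa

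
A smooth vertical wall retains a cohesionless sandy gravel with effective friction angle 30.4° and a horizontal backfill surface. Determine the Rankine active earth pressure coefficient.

K_a = (1 − sin φ)/(1 + sin φ) = (1 − sin 30.4°)/(1 + sin 30.4°) = 0.3280.

0.328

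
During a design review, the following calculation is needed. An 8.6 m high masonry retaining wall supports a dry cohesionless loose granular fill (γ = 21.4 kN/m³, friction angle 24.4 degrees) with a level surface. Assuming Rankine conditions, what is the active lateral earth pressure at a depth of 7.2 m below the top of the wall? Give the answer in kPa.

K_a = (1 − sin φ)/(1 + sin φ) = 0.4153.
σ_h = K_a γ z = 0.4153 × 21.4 × 7.2 = 63.99 kPa.

64.0 kPa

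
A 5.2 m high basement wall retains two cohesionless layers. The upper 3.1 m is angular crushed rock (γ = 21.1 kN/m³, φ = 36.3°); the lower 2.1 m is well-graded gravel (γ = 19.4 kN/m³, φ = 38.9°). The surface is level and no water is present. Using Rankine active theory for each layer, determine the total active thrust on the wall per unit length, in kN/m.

K_a1 = tan²(45°−36.3°/2) = 0.2563; K_a2 = tan²(45°−38.9°/2) = 0.2285.
Layer 1: σ at base = K_a1 γ₁ h₁ = 16.76 kPa; P₁ = ½×16.76×3.1 = 25.98.
Layer 2: σ_v at top = γ₁h₁ = 65.41; σ_h top = K_a2×65.41 = 14.95; σ_h base = K_a2×(65.41+19.4×2.1) = 24.26.
P₂ = ½(14.95+24.26)×2.1 = 41.17. Total P_a = 25.98+41.17 = 67.15 kN/m.

67.1 kN/m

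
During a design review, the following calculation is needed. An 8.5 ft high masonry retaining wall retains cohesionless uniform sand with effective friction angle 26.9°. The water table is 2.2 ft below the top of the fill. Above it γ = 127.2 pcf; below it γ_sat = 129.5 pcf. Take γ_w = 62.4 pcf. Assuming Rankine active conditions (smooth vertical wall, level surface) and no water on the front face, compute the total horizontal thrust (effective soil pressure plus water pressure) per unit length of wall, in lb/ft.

2520 lb/ft

K_a = tan²(45° − φ/2) = 0.3770.
γ' = 129.5 − 62.4 = 67.10 pcf. Depth below WT = 6.3 ft.
σ'_h at WT = K_a γ d_w = 105.5 psf; at base = 105.5 + K_a γ' × 6.3 = 264.9 psf.
P₁ (0–2.2 ft) = ½×105.5×2.2 = 116.0. P₂ (2.2–8.5 ft) = ½(105.5+264.9)×6.3 = 1167.
P_w = ½ γ_w h₂² = 0.5×62.4×6.3² = 1238. Total = 116.0+1167+1238 = 2521 lb/ft.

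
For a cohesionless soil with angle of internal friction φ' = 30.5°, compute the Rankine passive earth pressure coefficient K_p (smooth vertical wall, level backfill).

3.06

K_p = (1 + sin φ)/(1 − sin φ) = tan²(45° + 30.5°/2) = 3.061.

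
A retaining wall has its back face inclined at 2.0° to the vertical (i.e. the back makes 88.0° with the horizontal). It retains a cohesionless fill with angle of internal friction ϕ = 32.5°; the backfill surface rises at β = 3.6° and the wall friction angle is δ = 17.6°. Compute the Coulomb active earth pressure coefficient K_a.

0.298

K_a = sin²(α+φ) / [sin²α · sin(α−δ) · (1 + √{sin(φ+δ)sin(φ−β) / (sin(α−δ)sin(α+β))})²].
With α = 88.0°, φ = 32.5°, δ = 17.6°, β = 3.6°: K_a = 0.2979.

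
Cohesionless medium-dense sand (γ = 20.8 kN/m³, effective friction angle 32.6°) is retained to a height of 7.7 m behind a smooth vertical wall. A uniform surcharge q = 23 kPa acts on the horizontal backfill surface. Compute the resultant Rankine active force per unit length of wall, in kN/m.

238 kN/m

K_a = tan²(45° − φ/2) = 0.2997.
Soil triangle: ½ K_a γ H² = 0.5×0.2997×20.8×7.7² = 184.8 kN/m.
Surcharge rectangle: K_a q H = 0.2997×23×7.7 = 53.08 kN/m.
Total = 184.8 + 53.08 = 237.9 kN/m.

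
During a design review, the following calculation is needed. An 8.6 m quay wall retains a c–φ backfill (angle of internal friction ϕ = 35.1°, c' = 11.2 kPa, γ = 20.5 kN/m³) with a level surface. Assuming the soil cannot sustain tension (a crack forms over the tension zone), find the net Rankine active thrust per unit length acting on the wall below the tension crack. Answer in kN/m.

117 kN/m

K_a = 0.2698; √K_a = 0.5195.
Tension-crack depth z_c = 2c/(γ√K_a) = 2×11.2/(20.5×0.5195) = 2.104 m.
σ_a at base = K_a γ H − 2c√K_a = 0.2698×20.5×8.6 − 2×11.2×0.5195 = 35.94 kPa.
P_a = ½ × 35.94 × (H − z_c) = 0.5×35.94×6.496 = 116.7 kN/m.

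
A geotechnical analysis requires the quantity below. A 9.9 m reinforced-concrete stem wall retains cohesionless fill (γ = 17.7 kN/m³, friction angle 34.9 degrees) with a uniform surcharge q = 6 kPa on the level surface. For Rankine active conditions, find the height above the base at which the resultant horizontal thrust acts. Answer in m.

3.41 m

K_a = 0.2721.
Triangular part P₁ = ½K_aγH² = 236.1 at H/3 = 3.300 m; rectangular part P₂ = K_a q H = 16.17 at H/2 = 4.950 m.
ȳ = (P₁·3.300 + P₂·4.950)/(P₁+P₂) = 3.406 m.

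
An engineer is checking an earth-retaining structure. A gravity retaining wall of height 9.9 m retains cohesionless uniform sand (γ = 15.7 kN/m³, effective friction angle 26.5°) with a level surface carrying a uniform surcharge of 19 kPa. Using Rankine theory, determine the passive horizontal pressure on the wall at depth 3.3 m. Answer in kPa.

K_p = (1 + sin φ)/(1 − sin φ) = 2.611.
σ_v = γz + q = 15.7 × 3.3 + 19 = 70.81 kPa.
σ_h = K_p σ_v = 2.611 × 70.81 = 184.9 kPa.

185 kPa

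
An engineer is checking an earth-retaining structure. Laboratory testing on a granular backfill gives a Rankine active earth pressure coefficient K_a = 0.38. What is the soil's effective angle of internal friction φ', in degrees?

26.7°

K_a = tan²(45° − φ/2) ⇒ 45° − φ/2 = arctan(√0.38) = 31.65°.
φ = 2(45° − 31.65°) = 26.70°.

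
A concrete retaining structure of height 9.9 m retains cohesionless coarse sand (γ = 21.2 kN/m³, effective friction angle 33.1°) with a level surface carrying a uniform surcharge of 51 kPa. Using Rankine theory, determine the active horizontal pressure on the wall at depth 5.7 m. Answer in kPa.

K_a = (1 − sin φ)/(1 + sin φ) = 0.2936.
σ_v = γz + q = 21.2 × 5.7 + 51 = 171.8 kPa.
σ_h = K_a σ_v = 0.2936 × 171.8 = 50.45 kPa.

50.4 kPa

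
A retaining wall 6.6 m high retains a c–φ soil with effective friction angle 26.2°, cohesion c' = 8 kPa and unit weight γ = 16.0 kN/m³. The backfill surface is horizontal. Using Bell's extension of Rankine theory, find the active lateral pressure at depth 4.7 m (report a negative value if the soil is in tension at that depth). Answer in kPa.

K_a = (1 − sin φ)/(1 + sin φ) = 0.3874.
σ_a = K_a γ z − 2c√K_a = 0.3874×16.0×4.7 − 2×8×0.6224 = 19.18 kPa.

19.2 kPa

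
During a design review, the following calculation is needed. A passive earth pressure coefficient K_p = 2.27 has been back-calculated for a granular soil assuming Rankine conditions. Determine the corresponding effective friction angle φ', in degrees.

22.9°

K_p = (1+sin φ)/(1−sin φ) ⇒ sin φ = (K_p − 1)/(K_p + 1) = 0.3884.
φ = arcsin(0.3884) = 22.85°.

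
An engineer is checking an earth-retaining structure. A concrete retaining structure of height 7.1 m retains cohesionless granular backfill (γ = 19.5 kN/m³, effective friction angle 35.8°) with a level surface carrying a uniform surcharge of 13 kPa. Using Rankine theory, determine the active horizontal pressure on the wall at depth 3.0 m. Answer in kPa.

K_a = (1 − sin φ)/(1 + sin φ) = 0.2619.
σ_v = γz + q = 19.5 × 3.0 + 13 = 71.50 kPa.
σ_h = K_a σ_v = 0.2619 × 71.50 = 18.72 kPa.

18.7 kPa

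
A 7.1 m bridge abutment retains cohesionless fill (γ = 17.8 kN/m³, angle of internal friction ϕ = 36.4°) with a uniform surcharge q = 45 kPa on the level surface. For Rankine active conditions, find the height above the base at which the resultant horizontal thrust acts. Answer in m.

2.86 m

K_a = 0.2552.
Triangular part P₁ = ½K_aγH² = 114.5 at H/3 = 2.367 m; rectangular part P₂ = K_a q H = 81.52 at H/2 = 3.550 m.
ȳ = (P₁·2.367 + P₂·3.550)/(P₁+P₂) = 2.859 m.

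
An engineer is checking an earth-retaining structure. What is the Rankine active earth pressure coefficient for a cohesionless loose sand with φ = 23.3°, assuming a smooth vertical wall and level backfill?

K_a = tan²(45° − φ/2) = tan²(33.35°) = 0.4331.

0.433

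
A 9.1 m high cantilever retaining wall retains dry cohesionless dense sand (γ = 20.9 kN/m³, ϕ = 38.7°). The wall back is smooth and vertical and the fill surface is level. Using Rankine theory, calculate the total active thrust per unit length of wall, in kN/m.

200 kN/m

K_a = tan²(45° − φ/2) = 0.2306.
P_a = ½ K_a γ H² = 0.5 × 0.2306 × 20.9 × 9.1² = 199.5 kN/m.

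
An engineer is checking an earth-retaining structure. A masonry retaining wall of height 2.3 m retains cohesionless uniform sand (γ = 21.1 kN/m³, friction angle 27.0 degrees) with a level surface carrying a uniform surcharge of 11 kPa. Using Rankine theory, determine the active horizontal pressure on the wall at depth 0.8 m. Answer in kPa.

10.5 kPa

K_a = (1 − sin φ)/(1 + sin φ) = 0.3755.
σ_v = γz + q = 21.1 × 0.8 + 11 = 27.88 kPa.
σ_h = K_a σ_v = 0.3755 × 27.88 = 10.47 kPa.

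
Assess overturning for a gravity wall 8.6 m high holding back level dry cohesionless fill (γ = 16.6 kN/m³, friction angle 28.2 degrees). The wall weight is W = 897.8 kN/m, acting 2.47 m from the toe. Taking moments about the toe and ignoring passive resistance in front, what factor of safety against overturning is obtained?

K_a = tan²(45° − 28.2°/2) = 0.3582.
P_a = ½K_aγH² = 0.5×0.3582×16.6×8.6² = 219.9 kN/m, acting at H/3 = 2.867 m above the base.
Overturning moment M_o = P_a × H/3 = 219.9 × 2.867 = 630.3.
Resisting moment M_r = W × 2.47 = 897.8 × 2.47 = 2218.
FS_overturning = M_r/M_o = 2218/630.3 = 3.518.

3.52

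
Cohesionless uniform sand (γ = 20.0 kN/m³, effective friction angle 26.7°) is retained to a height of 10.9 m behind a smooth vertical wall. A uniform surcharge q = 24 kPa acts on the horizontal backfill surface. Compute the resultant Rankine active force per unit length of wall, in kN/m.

K_a = tan²(45° − φ/2) = 0.3800.
Soil triangle: ½ K_a γ H² = 0.5×0.3800×20.0×10.9² = 451.4 kN/m.
Surcharge rectangle: K_a q H = 0.3800×24×10.9 = 99.40 kN/m.
Total = 451.4 + 99.40 = 550.8 kN/m.

551 kN/m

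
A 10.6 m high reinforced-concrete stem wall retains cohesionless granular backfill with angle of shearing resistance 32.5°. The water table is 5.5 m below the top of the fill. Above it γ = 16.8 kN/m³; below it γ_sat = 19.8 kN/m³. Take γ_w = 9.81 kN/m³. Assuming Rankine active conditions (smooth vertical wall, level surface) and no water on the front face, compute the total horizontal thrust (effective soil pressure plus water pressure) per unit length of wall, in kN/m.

385 kN/m

K_a = tan²(45° − φ/2) = 0.3010.
γ' = 19.8 − 9.81 = 9.990 kN/m³. Depth below WT = 5.1 m.
σ'_h at WT = K_a γ d_w = 27.81 kPa; at base = 27.81 + K_a γ' × 5.1 = 43.15 kPa.
P₁ (0–5.5 m) = ½×27.81×5.5 = 76.48. P₂ (5.5–10.6 m) = ½(27.81+43.15)×5.1 = 180.9.
P_w = ½ γ_w h₂² = 0.5×9.81×5.1² = 127.6. Total = 76.48+180.9+127.6 = 385.0 kN/m.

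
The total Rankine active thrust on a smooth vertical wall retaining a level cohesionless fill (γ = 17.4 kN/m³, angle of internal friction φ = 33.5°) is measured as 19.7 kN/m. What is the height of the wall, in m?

2.80 m

K_a = 0.2887. P_a = ½ K_a γ H² ⇒ H = √(2P_a/(K_a γ)).
H = √(2×19.7/(0.2887×17.4)) = 2.801 m.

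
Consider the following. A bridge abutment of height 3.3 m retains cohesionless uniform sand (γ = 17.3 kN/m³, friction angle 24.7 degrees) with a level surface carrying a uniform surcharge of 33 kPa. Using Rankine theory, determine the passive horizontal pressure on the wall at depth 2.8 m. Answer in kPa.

K_p = (1 + sin φ)/(1 − sin φ) = 2.436.
σ_v = γz + q = 17.3 × 2.8 + 33 = 81.44 kPa.
σ_h = K_p σ_v = 2.436 × 81.44 = 198.4 kPa.

198 kPa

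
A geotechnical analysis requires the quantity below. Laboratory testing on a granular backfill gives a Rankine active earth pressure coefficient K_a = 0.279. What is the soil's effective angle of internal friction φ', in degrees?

34.3°

K_a = tan²(45° − φ/2) ⇒ 45° − φ/2 = arctan(√0.279) = 27.84°.
φ = 2(45° − 27.84°) = 34.31°.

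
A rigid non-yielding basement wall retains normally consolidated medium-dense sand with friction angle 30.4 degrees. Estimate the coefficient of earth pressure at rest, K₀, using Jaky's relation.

0.494

K₀ = 1 − sin φ' = 1 − sin 30.4° = 0.4940.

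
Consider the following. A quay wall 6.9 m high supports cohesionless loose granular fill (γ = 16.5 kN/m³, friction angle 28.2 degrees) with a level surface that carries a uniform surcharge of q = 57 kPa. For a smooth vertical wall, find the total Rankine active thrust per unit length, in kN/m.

282 kN/m

K_a = tan²(45° − φ/2) = 0.3582.
Soil triangle: ½ K_a γ H² = 0.5×0.3582×16.5×6.9² = 140.7 kN/m.
Surcharge rectangle: K_a q H = 0.3582×57×6.9 = 140.9 kN/m.
Total = 140.7 + 140.9 = 281.6 kN/m.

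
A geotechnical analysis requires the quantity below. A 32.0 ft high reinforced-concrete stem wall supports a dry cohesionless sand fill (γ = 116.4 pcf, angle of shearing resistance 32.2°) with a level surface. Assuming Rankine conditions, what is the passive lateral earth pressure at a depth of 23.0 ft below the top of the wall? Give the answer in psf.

K_p = (1 + sin φ)/(1 − sin φ) = 3.282.
σ_h = K_p γ z = 3.282 × 116.4 × 23.0 = 8785 psf.

8790 psf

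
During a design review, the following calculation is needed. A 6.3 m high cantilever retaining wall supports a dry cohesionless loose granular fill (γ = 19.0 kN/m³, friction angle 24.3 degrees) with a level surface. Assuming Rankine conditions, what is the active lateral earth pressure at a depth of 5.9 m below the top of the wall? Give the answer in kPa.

46.7 kPa

K_a = (1 − sin φ)/(1 + sin φ) = 0.4169.
σ_h = K_a γ z = 0.4169 × 19.0 × 5.9 = 46.74 kPa.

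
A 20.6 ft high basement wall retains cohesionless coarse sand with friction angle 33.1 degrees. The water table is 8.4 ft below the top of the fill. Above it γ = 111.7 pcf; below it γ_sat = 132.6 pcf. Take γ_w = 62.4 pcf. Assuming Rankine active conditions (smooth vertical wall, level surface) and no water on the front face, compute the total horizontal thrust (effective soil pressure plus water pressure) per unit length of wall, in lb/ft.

10700 lb/ft

K_a = tan²(45° − φ/2) = 0.2936.
γ' = 132.6 − 62.4 = 70.20 pcf. Depth below WT = 12.2 ft.
σ'_h at WT = K_a γ d_w = 275.5 psf; at base = 275.5 + K_a γ' × 12.2 = 526.9 psf.
P₁ (0–8.4 ft) = ½×275.5×8.4 = 1157. P₂ (8.4–20.6 ft) = ½(275.5+526.9)×12.2 = 4894.
P_w = ½ γ_w h₂² = 0.5×62.4×12.2² = 4644. Total = 1157+4894+4644 = 10700 lb/ft.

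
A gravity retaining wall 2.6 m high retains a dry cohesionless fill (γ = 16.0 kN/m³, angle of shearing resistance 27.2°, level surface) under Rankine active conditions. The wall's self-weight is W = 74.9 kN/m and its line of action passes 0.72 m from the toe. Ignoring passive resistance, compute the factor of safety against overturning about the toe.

K_a = tan²(45° − 27.2°/2) = 0.3726.
P_a = ½K_aγH² = 0.5×0.3726×16.0×2.6² = 20.15 kN/m, acting at H/3 = 0.8667 m above the base.
Overturning moment M_o = P_a × H/3 = 20.15 × 0.8667 = 17.46.
Resisting moment M_r = W × 0.72 = 74.9 × 0.72 = 53.93.
FS_overturning = M_r/M_o = 53.93/17.46 = 3.088.

3.09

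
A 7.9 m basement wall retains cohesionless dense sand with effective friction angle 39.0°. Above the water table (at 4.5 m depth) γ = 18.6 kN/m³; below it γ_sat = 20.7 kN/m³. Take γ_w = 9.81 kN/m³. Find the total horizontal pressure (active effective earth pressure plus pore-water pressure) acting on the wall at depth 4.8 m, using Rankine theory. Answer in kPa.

22.7 kPa

K_a = (1 − sin φ)/(1 + sin φ) = 0.2275.
γ' = 20.7 − 9.81 = 10.89 kN/m³.
Effective vertical stress at 4.8 m: σ'_v = 18.6×4.5 + 10.89×0.300 = 86.97 kPa.
σ'_h = K_a σ'_v = 0.2275 × 86.97 = 19.79 kPa; u = γ_w × 0.300 = 2.943 kPa.
Total σ_h = 19.79 + 2.943 = 22.73 kPa.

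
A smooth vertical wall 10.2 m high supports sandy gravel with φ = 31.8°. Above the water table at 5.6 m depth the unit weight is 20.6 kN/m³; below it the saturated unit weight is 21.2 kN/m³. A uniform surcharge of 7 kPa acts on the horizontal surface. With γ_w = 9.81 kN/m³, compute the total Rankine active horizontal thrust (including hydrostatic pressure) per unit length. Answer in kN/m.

428 kN/m

K_a = tan²(45° − φ/2) = 0.3098.
γ' = 21.2 − 9.81 = 11.39 kN/m³. h₂ = H − d_w = 4.6 m.
σ'_h: at surface K_a·q = 2.169; at WT K_a(q+γd_w) = 37.91; at base K_a(q+γd_w+γ'h₂) = 54.14 kPa.
P₁ = ½(2.169+37.91)×5.6 = 112.2; P₂ = ½(37.91+54.14)×4.6 = 211.7; P_w = ½γ_w h₂² = 103.8.
Total = 112.2+211.7+103.8 = 427.7 kN/m.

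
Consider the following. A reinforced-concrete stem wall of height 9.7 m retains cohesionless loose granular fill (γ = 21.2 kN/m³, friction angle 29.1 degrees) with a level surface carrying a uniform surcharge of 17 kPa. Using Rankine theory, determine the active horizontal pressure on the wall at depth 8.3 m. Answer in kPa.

K_a = (1 − sin φ)/(1 + sin φ) = 0.3456.
σ_v = γz + q = 21.2 × 8.3 + 17 = 193.0 kPa.
σ_h = K_a σ_v = 0.3456 × 193.0 = 66.69 kPa.

66.7 kPa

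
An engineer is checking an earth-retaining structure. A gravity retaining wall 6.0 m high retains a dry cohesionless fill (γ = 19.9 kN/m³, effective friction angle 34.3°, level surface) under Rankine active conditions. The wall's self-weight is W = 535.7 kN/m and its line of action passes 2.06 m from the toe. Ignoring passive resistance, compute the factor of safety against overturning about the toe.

5.52

K_a = tan²(45° − 34.3°/2) = 0.2792.
P_a = ½K_aγH² = 0.5×0.2792×19.9×6.0² = 100.00 kN/m, acting at H/3 = 2.000 m above the base.
Overturning moment M_o = P_a × H/3 = 100.00 × 2.000 = 200.0.
Resisting moment M_r = W × 2.06 = 535.7 × 2.06 = 1104.
FS_overturning = M_r/M_o = 1104/200.0 = 5.518.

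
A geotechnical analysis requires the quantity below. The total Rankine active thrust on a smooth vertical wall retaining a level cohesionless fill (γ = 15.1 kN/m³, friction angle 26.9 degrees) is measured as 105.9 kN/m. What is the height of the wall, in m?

K_a = 0.3770. P_a = ½ K_a γ H² ⇒ H = √(2P_a/(K_a γ)).
H = √(2×105.9/(0.3770×15.1)) = 6.100 m.

6.10 m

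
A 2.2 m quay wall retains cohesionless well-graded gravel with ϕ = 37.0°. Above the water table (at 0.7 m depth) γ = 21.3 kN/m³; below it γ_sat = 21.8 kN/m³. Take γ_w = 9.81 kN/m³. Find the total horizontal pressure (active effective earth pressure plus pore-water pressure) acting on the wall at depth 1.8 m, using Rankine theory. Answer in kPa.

17.8 kPa

K_a = (1 − sin φ)/(1 + sin φ) = 0.2486.
γ' = 21.8 − 9.81 = 11.99 kN/m³.
Effective vertical stress at 1.8 m: σ'_v = 21.3×0.7 + 11.99×1.10 = 28.10 kPa.
σ'_h = K_a σ'_v = 0.2486 × 28.10 = 6.985 kPa; u = γ_w × 1.10 = 10.79 kPa.
Total σ_h = 6.985 + 10.79 = 17.78 kPa.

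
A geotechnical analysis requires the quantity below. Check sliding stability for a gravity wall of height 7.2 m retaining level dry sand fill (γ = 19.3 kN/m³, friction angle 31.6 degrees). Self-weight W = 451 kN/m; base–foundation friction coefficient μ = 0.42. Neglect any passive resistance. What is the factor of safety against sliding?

K_a = tan²(45° − 31.6°/2) = 0.3123.
P_a = ½K_aγH² = 0.5×0.3123×19.3×7.2² = 156.3 kN/m, acting at H/3 = 2.400 m above the base.
FS_sliding = μW / P_a = 0.42×451 / 156.3 = 1.212.

1.21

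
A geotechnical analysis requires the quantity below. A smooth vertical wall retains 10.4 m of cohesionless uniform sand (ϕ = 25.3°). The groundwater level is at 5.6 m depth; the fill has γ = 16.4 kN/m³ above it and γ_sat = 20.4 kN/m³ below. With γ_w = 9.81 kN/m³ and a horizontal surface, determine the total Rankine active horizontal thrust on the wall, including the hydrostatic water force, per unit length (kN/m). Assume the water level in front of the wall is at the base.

K_a = tan²(45° − φ/2) = 0.4012.
γ' = 20.4 − 9.81 = 10.59 kN/m³. Depth below WT = 4.8 m.
σ'_h at WT = K_a γ d_w = 36.85 kPa; at base = 36.85 + K_a γ' × 4.8 = 57.24 kPa.
P₁ (0–5.6 m) = ½×36.85×5.6 = 103.2. P₂ (5.6–10.4 m) = ½(36.85+57.24)×4.8 = 225.8.
P_w = ½ γ_w h₂² = 0.5×9.81×4.8² = 113.0. Total = 103.2+225.8+113.0 = 442.0 kN/m.

442 kN/m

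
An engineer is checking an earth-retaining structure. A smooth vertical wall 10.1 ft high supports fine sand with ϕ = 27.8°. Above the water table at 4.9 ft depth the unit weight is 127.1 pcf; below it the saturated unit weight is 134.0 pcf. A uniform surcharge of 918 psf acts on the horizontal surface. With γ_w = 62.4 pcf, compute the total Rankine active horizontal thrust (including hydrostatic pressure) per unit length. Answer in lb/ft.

6300 lb/ft

K_a = tan²(45° − φ/2) = 0.3639.
γ' = 134.0 − 62.4 = 71.60 pcf. h₂ = H − d_w = 5.2 ft.
σ'_h: at surface K_a·q = 334.1; at WT K_a(q+γd_w) = 560.7; at base K_a(q+γd_w+γ'h₂) = 696.2 psf.
P₁ = ½(334.1+560.7)×4.9 = 2192; P₂ = ½(560.7+696.2)×5.2 = 3268; P_w = ½γ_w h₂² = 843.6.
Total = 2192+3268+843.6 = 6304 lb/ft.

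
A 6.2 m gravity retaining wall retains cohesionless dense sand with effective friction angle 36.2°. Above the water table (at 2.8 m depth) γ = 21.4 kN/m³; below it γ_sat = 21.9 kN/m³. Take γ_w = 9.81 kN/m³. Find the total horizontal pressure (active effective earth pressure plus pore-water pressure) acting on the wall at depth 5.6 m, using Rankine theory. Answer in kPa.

K_a = (1 − sin φ)/(1 + sin φ) = 0.2574.
γ' = 21.9 − 9.81 = 12.09 kN/m³.
Effective vertical stress at 5.6 m: σ'_v = 21.4×2.8 + 12.09×2.80 = 93.77 kPa.
σ'_h = K_a σ'_v = 0.2574 × 93.77 = 24.14 kPa; u = γ_w × 2.80 = 27.47 kPa.
Total σ_h = 24.14 + 27.47 = 51.60 kPa.

51.6 kPa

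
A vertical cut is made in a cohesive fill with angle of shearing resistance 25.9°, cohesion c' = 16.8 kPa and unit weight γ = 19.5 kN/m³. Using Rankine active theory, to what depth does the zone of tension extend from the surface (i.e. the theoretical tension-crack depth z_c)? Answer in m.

K_a = tan²(45° − 25.9°/2) = 0.3920; √K_a = 0.6261.
The active pressure is zero where K_a γ z = 2c√K_a, so z_c = 2c/(γ√K_a) = 2×16.8/(19.5×0.6261) = 2.752 m.

2.75 m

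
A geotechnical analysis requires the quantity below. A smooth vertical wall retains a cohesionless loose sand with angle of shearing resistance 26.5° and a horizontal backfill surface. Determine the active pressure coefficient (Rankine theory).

0.383

K_a = (1 − sin φ)/(1 + sin φ) = (1 − sin 26.5°)/(1 + sin 26.5°) = 0.3829.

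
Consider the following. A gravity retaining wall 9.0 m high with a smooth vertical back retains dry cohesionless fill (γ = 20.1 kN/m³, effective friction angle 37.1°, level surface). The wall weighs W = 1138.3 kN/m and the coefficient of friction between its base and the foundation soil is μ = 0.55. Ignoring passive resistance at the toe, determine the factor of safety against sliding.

K_a = tan²(45° − 37.1°/2) = 0.2475.
P_a = ½K_aγH² = 0.5×0.2475×20.1×9.0² = 201.5 kN/m, acting at H/3 = 3.000 m above the base.
FS_sliding = μW / P_a = 0.55×1138.3 / 201.5 = 3.107.

3.11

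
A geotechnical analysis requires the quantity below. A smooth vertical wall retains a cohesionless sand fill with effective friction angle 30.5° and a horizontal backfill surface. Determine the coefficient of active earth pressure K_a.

K_a = tan²(45° − φ/2) = tan²(29.75°) = 0.3267.

0.327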